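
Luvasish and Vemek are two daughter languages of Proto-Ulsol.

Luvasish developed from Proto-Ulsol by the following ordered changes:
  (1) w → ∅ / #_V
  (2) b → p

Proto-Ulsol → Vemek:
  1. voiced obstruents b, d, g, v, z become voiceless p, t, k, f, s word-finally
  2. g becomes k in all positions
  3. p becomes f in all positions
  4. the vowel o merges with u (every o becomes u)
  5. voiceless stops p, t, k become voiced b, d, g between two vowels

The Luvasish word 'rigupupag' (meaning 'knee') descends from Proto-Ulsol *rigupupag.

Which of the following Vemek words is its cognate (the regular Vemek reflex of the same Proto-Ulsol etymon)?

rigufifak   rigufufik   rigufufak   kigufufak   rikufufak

rigufufak

Vemek: *rigupupag > rigupupak > rikupupak > rikufufak > rigufufak  (by final devoicing, unconditioned shift, unconditioned shift, intervocalic voicing)
The other candidates each miss or misapply at least one Vemek change.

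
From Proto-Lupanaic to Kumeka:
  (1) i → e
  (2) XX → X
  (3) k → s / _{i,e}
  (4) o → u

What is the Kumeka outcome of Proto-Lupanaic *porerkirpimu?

purerserpemu

Kumeka: *porerkirpimu > porerkerpemu > porerserpemu > purerserpemu  (by vowel merger, palatalisation, vowel merger)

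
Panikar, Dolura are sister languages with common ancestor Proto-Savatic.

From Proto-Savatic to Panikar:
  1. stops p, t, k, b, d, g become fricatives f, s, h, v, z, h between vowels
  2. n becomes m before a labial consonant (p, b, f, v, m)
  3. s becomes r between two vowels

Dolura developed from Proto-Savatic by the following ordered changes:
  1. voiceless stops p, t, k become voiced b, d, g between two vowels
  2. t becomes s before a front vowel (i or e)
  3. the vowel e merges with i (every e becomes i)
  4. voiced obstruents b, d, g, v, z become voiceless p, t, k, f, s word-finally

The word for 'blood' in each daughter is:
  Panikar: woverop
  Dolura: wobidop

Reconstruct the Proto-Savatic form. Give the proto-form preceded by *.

*wobetop

Position 4: Panikar has e, Dolura has i. Panikar preserves e here (none of its changes turn any other segment into e), so the proto-segment is *e.
Position 3: Panikar has v, Dolura has b. Taking the neighbouring segments as reconstructed: Panikar v could go back to *b or *v; Dolura b could go back to *p or *b — the one source consistent with every daughter is *b.
Continuing position by position gives *wobetop; check it forward:
Panikar: *wobetop > wovesop > woverop  (by intervocalic lenition, rhotacism)
Dolura: *wobetop
  wobetop → wobedop   [intervocalic voicing]
  wobedop (rule 2 does not apply)
  wobedop → wobidop   [vowel merger]
  wobidop (rule 4 does not apply)
  giving Dolura wobidop.
*wobetop is the unique common source.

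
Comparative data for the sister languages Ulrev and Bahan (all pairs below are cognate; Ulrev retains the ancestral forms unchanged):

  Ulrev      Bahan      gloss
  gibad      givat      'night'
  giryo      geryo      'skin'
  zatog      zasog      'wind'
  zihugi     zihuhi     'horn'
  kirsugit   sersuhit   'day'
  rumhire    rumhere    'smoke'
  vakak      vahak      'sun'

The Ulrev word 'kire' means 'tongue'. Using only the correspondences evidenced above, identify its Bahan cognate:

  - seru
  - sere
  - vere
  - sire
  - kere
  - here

kirsugit ~ sersuhit — Ulrev k corresponds to Bahan s word-initially before a front vowel.
giryo ~ geryo, kirsugit ~ sersuhit — Ulrev i corresponds to Bahan e after a consonant, before r.
Applying these to Ulrev 'kire':
  kire → sire   (k→s word-initially before a front vowel)
  sire → sere   (i→e after a consonant, before r)
So the Bahan cognate is 'sere'.

sere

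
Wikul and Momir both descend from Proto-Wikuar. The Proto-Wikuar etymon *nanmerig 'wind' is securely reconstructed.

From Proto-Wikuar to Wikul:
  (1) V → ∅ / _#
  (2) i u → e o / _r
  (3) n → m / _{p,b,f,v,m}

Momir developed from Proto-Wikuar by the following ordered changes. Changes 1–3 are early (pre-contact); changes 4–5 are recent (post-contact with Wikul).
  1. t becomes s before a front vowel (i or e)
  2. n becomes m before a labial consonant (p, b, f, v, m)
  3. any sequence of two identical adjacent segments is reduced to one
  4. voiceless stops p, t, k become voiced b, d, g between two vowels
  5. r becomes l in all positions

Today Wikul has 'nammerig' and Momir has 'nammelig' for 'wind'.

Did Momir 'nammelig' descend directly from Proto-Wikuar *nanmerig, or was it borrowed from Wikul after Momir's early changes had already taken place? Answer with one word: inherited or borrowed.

If inherited, *nanmerig would pass through all of Momir's changes:
Momir: *nanmerig > nammerig > namerig > namelig  (by nasal place assimilation, degemination, unconditioned shift)
If borrowed from Wikul 'nammerig' after the early changes, it would undergo only the recent ones:
  rule 4 (intervocalic voicing): no change (nammerig)
  rule 5 (unconditioned shift): nammerig → nammelig
  ⇒ as a loan: nammelig
Momir 'nammelig' matches the loan outcome 'nammelig', not the inherited 'namelig' — it skipped the early Momir changes, so it was borrowed from Wikul.

borrowed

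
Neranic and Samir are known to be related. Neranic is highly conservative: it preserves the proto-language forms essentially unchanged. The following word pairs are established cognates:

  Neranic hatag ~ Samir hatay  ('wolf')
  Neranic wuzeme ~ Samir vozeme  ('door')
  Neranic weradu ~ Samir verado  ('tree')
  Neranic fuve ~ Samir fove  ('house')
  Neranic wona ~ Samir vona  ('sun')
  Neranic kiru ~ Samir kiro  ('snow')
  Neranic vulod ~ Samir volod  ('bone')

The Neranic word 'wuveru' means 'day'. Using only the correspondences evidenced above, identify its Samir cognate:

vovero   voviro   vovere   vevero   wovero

vovero

wuzeme ~ vozeme — Neranic w corresponds to Samir v word-initially before a back vowel.
fuve ~ fove — Neranic u corresponds to Samir o after a consonant, before a labial obstruent.
weradu ~ verado, kiru ~ kiro — Neranic u corresponds to Samir o word-finally.
Applying these to Neranic 'wuveru':
  wuveru → vuveru   (w→v word-initially before a back vowel)
  vuveru → voveru   (u→o after a consonant, before a labial obstruent)
  voveru → vovero   (u→o word-finally)
So the Samir cognate is 'vovero'.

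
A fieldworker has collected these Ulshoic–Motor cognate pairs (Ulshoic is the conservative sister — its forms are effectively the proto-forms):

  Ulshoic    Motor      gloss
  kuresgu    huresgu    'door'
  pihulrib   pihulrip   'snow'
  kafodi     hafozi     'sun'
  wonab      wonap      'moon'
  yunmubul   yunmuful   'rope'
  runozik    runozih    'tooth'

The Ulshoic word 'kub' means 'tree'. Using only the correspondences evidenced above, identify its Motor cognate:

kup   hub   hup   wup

hup

kuresgu ~ huresgu — Ulshoic k corresponds to Motor h word-initially before a back vowel.
pihulrib ~ pihulrip, wonab ~ wonap — Ulshoic b corresponds to Motor p word-finally.
Applying these to Ulshoic 'kub':
  kub → hub   (k→h word-initially before a back vowel)
  hub → hup   (b→p word-finally)
So the Motor cognate is 'hup'.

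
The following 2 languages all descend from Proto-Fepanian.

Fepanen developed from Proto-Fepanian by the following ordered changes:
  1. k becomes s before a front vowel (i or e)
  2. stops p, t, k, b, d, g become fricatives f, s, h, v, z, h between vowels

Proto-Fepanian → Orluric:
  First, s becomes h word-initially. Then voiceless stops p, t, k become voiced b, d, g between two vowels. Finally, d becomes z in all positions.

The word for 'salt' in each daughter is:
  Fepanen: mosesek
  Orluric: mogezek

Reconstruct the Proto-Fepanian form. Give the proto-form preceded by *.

*moketek

Position 3: Fepanen has s, Orluric has g. Taking the neighbouring segments as reconstructed: Fepanen s could go back to *t or *k or *s; Orluric g could go back to *k or *g — the one source consistent with every daughter is *k.
Position 5: Fepanen has s, Orluric has z. Taking the neighbouring segments as reconstructed: Fepanen s could go back to *t or *k or *s; Orluric z could go back to *t or *d or *z — the one source consistent with every daughter is *t.
Verify the candidate proto-form against each daughter:
Fepanen: *moketek > mosetek > mosesek  (by palatalisation, intervocalic lenition)
Orluric: *moketek
  moketek (rule 1 does not apply)
  moketek → mogedek   [intervocalic voicing]
  mogedek → mogezek   [unconditioned shift]
  giving Orluric mogezek.
No other proto-form is consistent with every reflex, so the reconstruction is *moketek.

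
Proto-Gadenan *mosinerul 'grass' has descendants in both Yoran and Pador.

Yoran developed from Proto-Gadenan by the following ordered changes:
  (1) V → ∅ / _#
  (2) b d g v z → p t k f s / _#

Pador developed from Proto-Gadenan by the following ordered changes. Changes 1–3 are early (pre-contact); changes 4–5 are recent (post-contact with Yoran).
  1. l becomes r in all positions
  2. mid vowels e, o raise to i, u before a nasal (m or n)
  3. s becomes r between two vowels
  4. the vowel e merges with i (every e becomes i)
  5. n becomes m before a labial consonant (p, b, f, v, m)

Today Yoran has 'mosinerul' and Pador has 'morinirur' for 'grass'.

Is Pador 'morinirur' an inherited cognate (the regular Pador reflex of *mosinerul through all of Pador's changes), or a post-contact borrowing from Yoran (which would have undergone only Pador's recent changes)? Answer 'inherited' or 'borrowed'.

inherited

If inherited, *mosinerul would pass through all of Pador's changes:
Pador: *mosinerul
  mosinerul → mosinerur   [unconditioned shift]
  mosinerur (rule 2 does not apply)
  mosinerur → morinerur   [rhotacism]
  morinerur → morinirur   [vowel merger]
  morinirur (rule 5 does not apply)
  giving Pador morinirur.
If borrowed from Yoran 'mosinerul' after the early changes, it would undergo only the recent ones:
  rule 4 (vowel merger): mosinerul → mosinirul
  rule 5 (nasal place assimilation): no change (mosinirul)
  ⇒ as a loan: mosinirul
Pador 'morinirur' matches the inherited outcome exactly, so it is an inherited cognate, not a loan.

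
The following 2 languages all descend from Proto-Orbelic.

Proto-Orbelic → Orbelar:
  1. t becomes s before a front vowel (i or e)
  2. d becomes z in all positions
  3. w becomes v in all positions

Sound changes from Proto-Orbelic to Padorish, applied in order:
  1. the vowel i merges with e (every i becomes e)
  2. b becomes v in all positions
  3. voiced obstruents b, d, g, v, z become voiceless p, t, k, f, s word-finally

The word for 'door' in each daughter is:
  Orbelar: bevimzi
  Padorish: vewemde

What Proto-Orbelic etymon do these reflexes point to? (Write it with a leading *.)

Position 6: Orbelar has z, Padorish has d. Padorish preserves d here (none of its changes turn any other segment into d), so the proto-segment is *d.
Position 3: Orbelar has v, Padorish has w. Padorish preserves w here (none of its changes turn any other segment into w), so the proto-segment is *w.
This points to *bewimdi. Verify forward in each daughter:
Orbelar: *bewimdi > bewimzi > bevimzi  (by unconditioned shift, unconditioned shift)
Padorish: *bewimdi > bewemde > vewemde  (by vowel merger, unconditioned shift)
*bewimdi is the unique common source.

*bewimdi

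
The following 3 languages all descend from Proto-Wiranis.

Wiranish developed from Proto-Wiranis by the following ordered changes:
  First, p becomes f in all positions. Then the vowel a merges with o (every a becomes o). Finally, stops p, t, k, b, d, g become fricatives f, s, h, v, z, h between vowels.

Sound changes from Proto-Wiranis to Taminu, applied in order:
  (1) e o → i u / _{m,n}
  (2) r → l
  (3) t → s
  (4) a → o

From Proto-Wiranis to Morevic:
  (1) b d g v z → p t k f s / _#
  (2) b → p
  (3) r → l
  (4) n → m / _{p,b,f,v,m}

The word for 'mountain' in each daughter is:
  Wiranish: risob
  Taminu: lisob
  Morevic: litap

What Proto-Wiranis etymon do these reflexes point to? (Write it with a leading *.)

*ritab

Position 4: Wiranish has o, Taminu has o, Morevic has a. Morevic preserves a here (none of its changes turn any other segment into a), so the proto-segment is *a.
Position 5: Wiranish has b, Taminu has b, Morevic has p. Wiranish preserves b here (none of its changes turn any other segment into b), so the proto-segment is *b.
Verify the candidate proto-form against each daughter:
Wiranish: *ritab > ritob > risob  (by vowel merger, intervocalic lenition)
Taminu: *ritab
  ritab (rule 1 does not apply)
  ritab → litab   [unconditioned shift]
  litab → lisab   [unconditioned shift]
  lisab → lisob   [vowel merger]
  giving Taminu lisob.
Morevic: *ritab > ritap > litap  (by final devoicing, unconditioned shift)
No other proto-form is consistent with every reflex, so the reconstruction is *ritab.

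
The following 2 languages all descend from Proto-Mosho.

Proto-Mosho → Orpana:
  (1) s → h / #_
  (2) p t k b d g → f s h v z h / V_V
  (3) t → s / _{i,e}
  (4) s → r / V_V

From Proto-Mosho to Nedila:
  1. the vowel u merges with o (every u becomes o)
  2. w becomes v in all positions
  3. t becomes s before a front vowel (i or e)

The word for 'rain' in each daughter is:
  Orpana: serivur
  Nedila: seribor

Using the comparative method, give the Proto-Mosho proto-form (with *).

*teribur

Position 1: Orpana has s, Nedila has s. Taking the neighbouring segments as reconstructed: Orpana s can only go back to *t; Nedila s could go back to *t or *s — the one source consistent with every daughter is *t.
Position 5: Orpana has v, Nedila has b. Nedila preserves b here (none of its changes turn any other segment into b), so the proto-segment is *b.
Continuing position by position gives *teribur; check it forward:
Orpana: start from *teribur.
  rule 1: no change — teribur
  rule 2 (intervocalic lenition): teribur → terivur
  rule 3 (palatalisation): terivur → serivur
  rule 4: no change — serivur
  ⇒ Orpana serivur
Nedila: *teribur
  teribur → teribor   [vowel merger]
  teribor (rule 2 does not apply)
  teribor → seribor   [palatalisation]
  giving Nedila seribor.
*teribur is the unique common source.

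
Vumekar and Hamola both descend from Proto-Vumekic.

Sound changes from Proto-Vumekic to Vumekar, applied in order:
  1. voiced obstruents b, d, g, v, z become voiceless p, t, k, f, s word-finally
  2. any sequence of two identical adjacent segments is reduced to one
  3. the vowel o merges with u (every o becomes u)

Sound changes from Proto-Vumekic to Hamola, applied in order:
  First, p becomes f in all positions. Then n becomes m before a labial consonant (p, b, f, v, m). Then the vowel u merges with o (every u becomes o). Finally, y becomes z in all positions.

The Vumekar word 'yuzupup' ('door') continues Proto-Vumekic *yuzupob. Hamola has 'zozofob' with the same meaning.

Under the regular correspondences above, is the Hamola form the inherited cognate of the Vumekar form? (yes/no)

yes

Derive the expected Hamola reflex of *yuzupob:
Hamola: start from *yuzupob.
  rule 1 (unconditioned shift): yuzupob → yuzufob
  rule 2: no change — yuzufob
  rule 3 (vowel merger): yuzufob → yozofob
  rule 4 (unconditioned shift): yozofob → zozofob
  ⇒ Hamola zozofob
Hamola 'zozofob' matches the regular reflex exactly, so the pair is cognate.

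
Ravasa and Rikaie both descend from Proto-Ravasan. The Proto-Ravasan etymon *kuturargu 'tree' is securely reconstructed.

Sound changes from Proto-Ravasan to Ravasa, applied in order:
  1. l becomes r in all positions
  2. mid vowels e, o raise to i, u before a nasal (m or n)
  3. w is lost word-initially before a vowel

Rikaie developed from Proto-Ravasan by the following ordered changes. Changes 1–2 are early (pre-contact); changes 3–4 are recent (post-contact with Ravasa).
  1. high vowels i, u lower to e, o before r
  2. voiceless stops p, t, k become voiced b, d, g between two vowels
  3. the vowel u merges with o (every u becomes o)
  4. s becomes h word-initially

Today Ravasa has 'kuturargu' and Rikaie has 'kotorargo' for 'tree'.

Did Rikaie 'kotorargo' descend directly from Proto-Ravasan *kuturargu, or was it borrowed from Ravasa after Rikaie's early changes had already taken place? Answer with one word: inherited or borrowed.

If inherited, *kuturargu would pass through all of Rikaie's changes:
Rikaie: *kuturargu > kutorargu > kudorargu > kodorargo  (by pre-rhotic lowering, intervocalic voicing, vowel merger)
If borrowed from Ravasa 'kuturargu' after the early changes, it would undergo only the recent ones:
  rule 3 (vowel merger): kuturargu → kotorargo
  rule 4 (debuccalisation): no change (kotorargo)
  ⇒ as a loan: kotorargo
Rikaie 'kotorargo' matches the loan outcome 'kotorargo', not the inherited 'kodorargo' — it skipped the early Rikaie changes, so it was borrowed from Ravasa.

borrowed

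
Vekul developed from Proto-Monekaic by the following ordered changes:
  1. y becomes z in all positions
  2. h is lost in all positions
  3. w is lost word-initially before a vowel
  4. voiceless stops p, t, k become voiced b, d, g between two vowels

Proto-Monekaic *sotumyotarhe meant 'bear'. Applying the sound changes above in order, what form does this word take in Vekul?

Vekul: start from *sotumyotarhe.
  rule 1 (unconditioned shift): sotumyotarhe → sotumzotarhe
  rule 2 (h-loss): sotumzotarhe → sotumzotare
  rule 3: no change — sotumzotare
  rule 4 (intervocalic voicing): sotumzotare → sodumzodare
  ⇒ Vekul sodumzodare

sodumzodare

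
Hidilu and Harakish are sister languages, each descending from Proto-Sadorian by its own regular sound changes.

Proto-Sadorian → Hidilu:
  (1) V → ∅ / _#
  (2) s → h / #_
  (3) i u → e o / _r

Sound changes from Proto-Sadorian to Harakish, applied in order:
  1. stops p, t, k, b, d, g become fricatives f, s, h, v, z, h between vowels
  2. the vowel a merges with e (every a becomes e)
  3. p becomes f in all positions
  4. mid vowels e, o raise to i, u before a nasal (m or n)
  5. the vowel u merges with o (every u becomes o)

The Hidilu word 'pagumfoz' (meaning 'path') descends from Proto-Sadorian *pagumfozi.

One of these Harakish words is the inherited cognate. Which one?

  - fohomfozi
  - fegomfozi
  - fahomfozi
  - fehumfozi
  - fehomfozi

fehomfozi

Harakish: *pagumfozi
  pagumfozi → pahumfozi   [intervocalic lenition]
  pahumfozi → pehumfozi   [vowel merger]
  pehumfozi → fehumfozi   [unconditioned shift]
  fehumfozi (rule 4 does not apply)
  fehumfozi → fehomfozi   [vowel merger]
  giving Harakish fehomfozi.
Only 'fehomfozi' matches the regular Harakish development of *pagumfozi.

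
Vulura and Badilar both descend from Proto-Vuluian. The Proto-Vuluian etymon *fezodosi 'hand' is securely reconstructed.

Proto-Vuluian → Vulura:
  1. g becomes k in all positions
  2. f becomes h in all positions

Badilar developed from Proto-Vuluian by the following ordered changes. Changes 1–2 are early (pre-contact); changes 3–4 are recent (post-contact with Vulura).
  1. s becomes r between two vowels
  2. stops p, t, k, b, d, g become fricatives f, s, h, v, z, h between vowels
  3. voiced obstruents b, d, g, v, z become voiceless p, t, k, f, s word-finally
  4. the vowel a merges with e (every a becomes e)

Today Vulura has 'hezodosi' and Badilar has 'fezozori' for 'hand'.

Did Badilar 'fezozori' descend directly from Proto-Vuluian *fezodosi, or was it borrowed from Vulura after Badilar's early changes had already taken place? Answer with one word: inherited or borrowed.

inherited

If inherited, *fezodosi would pass through all of Badilar's changes:
Badilar: start from *fezodosi.
  rule 1 (rhotacism): fezodosi → fezodori
  rule 2 (intervocalic lenition): fezodori → fezozori
  rule 3: no change — fezozori
  rule 4: no change — fezozori
  ⇒ Badilar fezozori
If borrowed from Vulura 'hezodosi' after the early changes, it would undergo only the recent ones:
  rule 3 (final devoicing): no change (hezodosi)
  rule 4 (vowel merger): no change (hezodosi)
  ⇒ as a loan: hezodosi
Badilar 'fezozori' matches the inherited outcome exactly, so it is an inherited cognate, not a loan.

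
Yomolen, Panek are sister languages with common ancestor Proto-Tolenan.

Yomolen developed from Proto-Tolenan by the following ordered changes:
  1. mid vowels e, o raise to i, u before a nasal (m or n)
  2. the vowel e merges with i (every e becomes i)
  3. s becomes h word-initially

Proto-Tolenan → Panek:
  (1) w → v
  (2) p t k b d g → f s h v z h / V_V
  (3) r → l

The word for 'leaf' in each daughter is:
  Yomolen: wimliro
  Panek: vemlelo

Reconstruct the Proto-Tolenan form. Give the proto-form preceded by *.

*wemlero

Position 2: Yomolen has i, Panek has e. Panek preserves e here (none of its changes turn any other segment into e), so the proto-segment is *e.
Position 1: Yomolen has w, Panek has v. Yomolen preserves w here (none of its changes turn any other segment into w), so the proto-segment is *w.
Continuing position by position gives *wemlero; check it forward:
Yomolen: *wemlero > wimlero > wimliro  (by pre-nasal raising, vowel merger)
Panek: *wemlero > vemlero > vemlelo  (by unconditioned shift, unconditioned shift)
*wemlero is the unique common source.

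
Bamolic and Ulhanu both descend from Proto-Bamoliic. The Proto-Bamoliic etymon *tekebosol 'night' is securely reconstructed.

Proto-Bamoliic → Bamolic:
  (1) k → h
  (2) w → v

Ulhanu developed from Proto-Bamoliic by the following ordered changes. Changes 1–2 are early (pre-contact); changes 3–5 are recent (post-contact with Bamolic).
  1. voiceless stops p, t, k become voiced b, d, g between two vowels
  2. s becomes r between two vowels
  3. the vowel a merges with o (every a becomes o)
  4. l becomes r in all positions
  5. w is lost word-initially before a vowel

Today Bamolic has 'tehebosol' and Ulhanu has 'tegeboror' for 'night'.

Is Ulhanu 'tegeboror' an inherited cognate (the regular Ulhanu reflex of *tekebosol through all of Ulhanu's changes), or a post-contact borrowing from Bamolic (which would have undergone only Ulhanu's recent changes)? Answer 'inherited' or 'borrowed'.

inherited

If inherited, *tekebosol would pass through all of Ulhanu's changes:
Ulhanu: *tekebosol > tegebosol > tegeborol > tegeboror  (by intervocalic voicing, rhotacism, unconditioned shift)
If borrowed from Bamolic 'tehebosol' after the early changes, it would undergo only the recent ones:
  rule 3 (vowel merger): no change (tehebosol)
  rule 4 (unconditioned shift): tehebosol → tehebosor
  rule 5 (glide loss): no change (tehebosor)
  ⇒ as a loan: tehebosor
Ulhanu 'tegeboror' matches the inherited outcome exactly, so it is an inherited cognate, not a loan.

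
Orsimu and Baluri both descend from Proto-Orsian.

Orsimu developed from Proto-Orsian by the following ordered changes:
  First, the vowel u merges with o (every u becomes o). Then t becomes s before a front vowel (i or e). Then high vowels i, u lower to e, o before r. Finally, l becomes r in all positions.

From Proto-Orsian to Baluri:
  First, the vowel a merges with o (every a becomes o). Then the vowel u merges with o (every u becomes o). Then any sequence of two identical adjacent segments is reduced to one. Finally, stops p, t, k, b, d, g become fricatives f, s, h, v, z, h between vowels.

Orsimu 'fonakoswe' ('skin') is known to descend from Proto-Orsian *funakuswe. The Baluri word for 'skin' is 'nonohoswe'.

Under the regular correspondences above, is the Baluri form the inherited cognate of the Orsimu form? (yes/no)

no

Derive the expected Baluri reflex of *funakuswe:
Baluri: *funakuswe
  funakuswe → funokuswe   [vowel merger]
  funokuswe → fonokoswe   [vowel merger]
  fonokoswe (rule 3 does not apply)
  fonokoswe → fonohoswe   [intervocalic lenition]
  giving Baluri fonohoswe.
The regular Baluri reflex would be 'fonohoswe', but the attested form is 'nonohoswe'. The correspondence is irregular, so they are not cognates (the Baluri form has a different source).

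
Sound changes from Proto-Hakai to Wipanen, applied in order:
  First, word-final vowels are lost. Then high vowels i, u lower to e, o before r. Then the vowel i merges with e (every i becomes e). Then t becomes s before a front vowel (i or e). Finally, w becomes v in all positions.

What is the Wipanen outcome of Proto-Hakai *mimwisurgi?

Wipanen: start from *mimwisurgi.
  rule 1 (apocope): mimwisurgi → mimwisurg
  rule 2 (pre-rhotic lowering): mimwisurg → mimwisorg
  rule 3 (vowel merger): mimwisorg → memwesorg
  rule 4: no change — memwesorg
  rule 5 (unconditioned shift): memwesorg → memvesorg
  ⇒ Wipanen memvesorg

memvesorg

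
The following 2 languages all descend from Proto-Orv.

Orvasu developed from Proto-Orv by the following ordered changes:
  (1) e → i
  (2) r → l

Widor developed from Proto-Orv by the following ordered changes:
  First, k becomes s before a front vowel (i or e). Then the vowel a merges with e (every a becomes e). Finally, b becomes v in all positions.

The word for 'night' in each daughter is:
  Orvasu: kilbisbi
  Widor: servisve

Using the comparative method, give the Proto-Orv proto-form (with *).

*kerbisbe

Position 1: Orvasu has k, Widor has s. Orvasu preserves k here (none of its changes turn any other segment into k), so the proto-segment is *k.
Position 2: Orvasu has i, Widor has e. Taking the neighbouring segments as reconstructed: Orvasu i could go back to *e or *i; Widor e can only go back to *e — the one source consistent with every daughter is *e.
Position 7: Orvasu has b, Widor has v. Orvasu preserves b here (none of its changes turn any other segment into b), so the proto-segment is *b.
Continuing position by position gives *kerbisbe; check it forward:
Orvasu: start from *kerbisbe.
  rule 1 (vowel merger): kerbisbe → kirbisbi
  rule 2 (unconditioned shift): kirbisbi → kilbisbi
  ⇒ Orvasu kilbisbi
Widor: *kerbisbe
  kerbisbe → serbisbe   [palatalisation]
  serbisbe (rule 2 does not apply)
  serbisbe → servisve   [unconditioned shift]
  giving Widor servisve.
Only *kerbisbe yields all of Orvasu kilbisbi, Widor servisve.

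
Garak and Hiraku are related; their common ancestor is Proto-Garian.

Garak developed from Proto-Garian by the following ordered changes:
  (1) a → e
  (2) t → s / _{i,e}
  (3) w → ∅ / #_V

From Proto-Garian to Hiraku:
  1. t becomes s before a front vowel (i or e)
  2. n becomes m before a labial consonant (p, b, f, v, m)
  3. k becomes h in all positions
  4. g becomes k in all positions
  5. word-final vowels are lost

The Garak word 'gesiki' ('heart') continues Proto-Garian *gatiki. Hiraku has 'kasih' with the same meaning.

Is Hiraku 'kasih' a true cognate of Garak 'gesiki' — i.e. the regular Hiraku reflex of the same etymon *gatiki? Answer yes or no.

Derive the expected Hiraku reflex of *gatiki:
Hiraku: *gatiki > gasiki > gasihi > kasihi > kasih  (by palatalisation, unconditioned shift, unconditioned shift, apocope)
Hiraku 'kasih' matches the regular reflex exactly, so the pair is cognate.

yes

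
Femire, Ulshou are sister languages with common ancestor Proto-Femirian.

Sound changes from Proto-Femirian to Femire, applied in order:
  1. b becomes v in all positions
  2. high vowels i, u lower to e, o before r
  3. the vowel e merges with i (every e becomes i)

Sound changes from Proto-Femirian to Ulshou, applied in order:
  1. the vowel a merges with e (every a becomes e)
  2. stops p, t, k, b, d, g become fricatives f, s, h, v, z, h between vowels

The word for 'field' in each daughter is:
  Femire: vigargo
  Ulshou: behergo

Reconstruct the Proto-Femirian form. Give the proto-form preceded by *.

Position 1: Femire has v, Ulshou has b. Ulshou preserves b here (none of its changes turn any other segment into b), so the proto-segment is *b.
Position 2: Femire has i, Ulshou has e. Taking the neighbouring segments as reconstructed: Femire i could go back to *e or *i; Ulshou e could go back to *a or *e — the one source consistent with every daughter is *e.
Verify the candidate proto-form against each daughter:
Femire: start from *begargo.
  rule 1 (unconditioned shift): begargo → vegargo
  rule 2: no change — vegargo
  rule 3 (vowel merger): vegargo → vigargo
  ⇒ Femire vigargo
Ulshou: *begargo
  begargo → begergo   [vowel merger]
  begergo → behergo   [intervocalic lenition]
  giving Ulshou behergo.
No other proto-form is consistent with every reflex, so the reconstruction is *begargo.

*begargo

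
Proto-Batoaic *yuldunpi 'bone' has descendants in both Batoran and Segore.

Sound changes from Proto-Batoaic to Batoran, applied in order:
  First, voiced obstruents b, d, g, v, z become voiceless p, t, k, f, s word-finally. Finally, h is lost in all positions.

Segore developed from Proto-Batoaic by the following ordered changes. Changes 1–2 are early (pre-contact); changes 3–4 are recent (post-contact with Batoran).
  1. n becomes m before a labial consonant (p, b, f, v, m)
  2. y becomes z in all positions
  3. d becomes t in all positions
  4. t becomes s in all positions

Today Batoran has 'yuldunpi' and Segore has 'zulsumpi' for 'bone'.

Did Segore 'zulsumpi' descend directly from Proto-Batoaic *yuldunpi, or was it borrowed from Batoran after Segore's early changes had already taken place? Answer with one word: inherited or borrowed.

inherited

If inherited, *yuldunpi would pass through all of Segore's changes:
Segore: start from *yuldunpi.
  rule 1 (nasal place assimilation): yuldunpi → yuldumpi
  rule 2 (unconditioned shift): yuldumpi → zuldumpi
  rule 3 (unconditioned shift): zuldumpi → zultumpi
  rule 4 (unconditioned shift): zultumpi → zulsumpi
  ⇒ Segore zulsumpi
If borrowed from Batoran 'yuldunpi' after the early changes, it would undergo only the recent ones:
  rule 3 (unconditioned shift): yuldunpi → yultunpi
  rule 4 (unconditioned shift): yultunpi → yulsunpi
  ⇒ as a loan: yulsunpi
Segore 'zulsumpi' matches the inherited outcome exactly, so it is an inherited cognate, not a loan.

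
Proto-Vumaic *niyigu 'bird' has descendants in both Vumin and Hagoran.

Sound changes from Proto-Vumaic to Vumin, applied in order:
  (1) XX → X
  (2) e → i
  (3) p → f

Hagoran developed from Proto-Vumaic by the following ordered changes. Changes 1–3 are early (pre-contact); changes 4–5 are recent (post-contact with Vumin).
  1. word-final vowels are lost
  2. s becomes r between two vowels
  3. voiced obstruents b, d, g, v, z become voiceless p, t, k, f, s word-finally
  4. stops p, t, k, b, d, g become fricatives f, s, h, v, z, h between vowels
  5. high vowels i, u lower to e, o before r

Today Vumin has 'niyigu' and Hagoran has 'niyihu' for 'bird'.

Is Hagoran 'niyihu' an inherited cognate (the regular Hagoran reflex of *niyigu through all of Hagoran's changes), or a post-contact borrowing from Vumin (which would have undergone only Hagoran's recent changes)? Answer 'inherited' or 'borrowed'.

borrowed

If inherited, *niyigu would pass through all of Hagoran's changes:
Hagoran: *niyigu > niyig > niyik  (by apocope, final devoicing)
If borrowed from Vumin 'niyigu' after the early changes, it would undergo only the recent ones:
  rule 4 (intervocalic lenition): niyigu → niyihu
  rule 5 (pre-rhotic lowering): no change (niyihu)
  ⇒ as a loan: niyihu
Hagoran 'niyihu' matches the loan outcome 'niyihu', not the inherited 'niyik' — it skipped the early Hagoran changes, so it was borrowed from Vumin.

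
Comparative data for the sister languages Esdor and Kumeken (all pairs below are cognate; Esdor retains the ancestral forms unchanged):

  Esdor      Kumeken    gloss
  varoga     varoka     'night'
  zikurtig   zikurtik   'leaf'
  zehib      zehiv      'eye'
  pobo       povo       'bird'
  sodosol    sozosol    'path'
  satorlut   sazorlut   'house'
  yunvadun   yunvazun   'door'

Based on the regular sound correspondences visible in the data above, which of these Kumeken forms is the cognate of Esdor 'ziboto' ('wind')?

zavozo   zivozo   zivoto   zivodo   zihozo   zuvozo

zivozo

pobo ~ povo — Esdor b corresponds to Kumeken v between vowels (before a back vowel).
satorlut ~ sazorlut — Esdor t corresponds to Kumeken z between vowels (before a back vowel).
Applying these to Esdor 'ziboto':
  ziboto → zivoto   (b→v between vowels (before a back vowel))
  zivoto → zivozo   (t→z between vowels (before a back vowel))
So the Kumeken cognate is 'zivozo'.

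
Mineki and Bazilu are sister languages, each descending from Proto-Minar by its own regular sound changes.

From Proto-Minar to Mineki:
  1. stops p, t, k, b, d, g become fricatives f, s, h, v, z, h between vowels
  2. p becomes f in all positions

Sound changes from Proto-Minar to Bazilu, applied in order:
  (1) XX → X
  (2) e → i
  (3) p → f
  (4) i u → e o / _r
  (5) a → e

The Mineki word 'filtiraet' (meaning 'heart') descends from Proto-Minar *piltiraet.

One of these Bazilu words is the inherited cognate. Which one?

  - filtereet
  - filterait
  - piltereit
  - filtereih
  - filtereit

Bazilu: *piltiraet
  piltiraet (rule 1 does not apply)
  piltiraet → piltirait   [vowel merger]
  piltirait → filtirait   [unconditioned shift]
  filtirait → filterait   [pre-rhotic lowering]
  filterait → filtereit   [vowel merger]
  giving Bazilu filtereit.
Among the options, 'filtereit' alone shows every Bazilu change applied in order.

filtereit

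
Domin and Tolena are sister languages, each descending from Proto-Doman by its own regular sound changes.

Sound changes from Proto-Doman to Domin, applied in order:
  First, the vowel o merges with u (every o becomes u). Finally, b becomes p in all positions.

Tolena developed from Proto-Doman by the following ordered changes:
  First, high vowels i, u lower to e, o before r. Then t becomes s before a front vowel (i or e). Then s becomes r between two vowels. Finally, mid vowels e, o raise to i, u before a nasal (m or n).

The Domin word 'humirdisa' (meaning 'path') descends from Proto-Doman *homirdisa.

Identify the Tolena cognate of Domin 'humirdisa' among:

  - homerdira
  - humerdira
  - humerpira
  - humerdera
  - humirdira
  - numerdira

Tolena: *homirdisa
  homirdisa → homerdisa   [pre-rhotic lowering]
  homerdisa (rule 2 does not apply)
  homerdisa → homerdira   [rhotacism]
  homerdira → humerdira   [pre-nasal raising]
  giving Tolena humerdira.
Among the options, 'humerdira' alone shows every Tolena change applied in order.

humerdira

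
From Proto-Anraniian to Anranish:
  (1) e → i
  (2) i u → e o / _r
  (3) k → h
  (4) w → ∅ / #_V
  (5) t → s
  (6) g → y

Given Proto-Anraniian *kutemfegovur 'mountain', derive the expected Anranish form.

husimfiyovor

Anranish: start from *kutemfegovur.
  rule 1 (vowel merger): kutemfegovur → kutimfigovur
  rule 2 (pre-rhotic lowering): kutimfigovur → kutimfigovor
  rule 3 (unconditioned shift): kutimfigovor → hutimfigovor
  rule 4: no change — hutimfigovor
  rule 5 (unconditioned shift): hutimfigovor → husimfigovor
  rule 6 (unconditioned shift): husimfigovor → husimfiyovor
  ⇒ Anranish husimfiyovor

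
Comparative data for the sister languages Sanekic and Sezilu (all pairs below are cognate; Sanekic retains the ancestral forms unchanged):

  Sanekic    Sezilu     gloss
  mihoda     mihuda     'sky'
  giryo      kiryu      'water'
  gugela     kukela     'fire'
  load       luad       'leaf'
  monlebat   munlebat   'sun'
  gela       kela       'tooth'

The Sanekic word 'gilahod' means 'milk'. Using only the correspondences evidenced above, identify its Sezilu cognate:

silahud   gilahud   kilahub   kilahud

kilahud

giryo ~ kiryu — Sanekic g corresponds to Sezilu k word-initially before a front vowel.
mihoda ~ mihuda — Sanekic o corresponds to Sezilu u after a consonant, before a consonant other than r, m, n, p, b, f, v.
Applying these to Sanekic 'gilahod':
  gilahod → kilahod   (g→k word-initially before a front vowel)
  kilahod → kilahud   (o→u after a consonant, before a consonant other than r, m, n, p, b, f, v)
So the Sezilu cognate is 'kilahud'.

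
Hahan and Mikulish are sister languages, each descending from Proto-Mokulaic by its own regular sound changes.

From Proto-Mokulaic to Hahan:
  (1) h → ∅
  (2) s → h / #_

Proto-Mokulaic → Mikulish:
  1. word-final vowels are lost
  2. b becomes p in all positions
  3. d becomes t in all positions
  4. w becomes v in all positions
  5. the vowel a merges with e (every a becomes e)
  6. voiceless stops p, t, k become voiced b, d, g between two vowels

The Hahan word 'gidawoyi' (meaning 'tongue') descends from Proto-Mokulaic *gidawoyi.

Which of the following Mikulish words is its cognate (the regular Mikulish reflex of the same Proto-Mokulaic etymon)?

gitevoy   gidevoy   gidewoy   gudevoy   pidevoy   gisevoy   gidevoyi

Mikulish: *gidawoyi > gidawoy > gitawoy > gitavoy > gitevoy > gidevoy  (by apocope, unconditioned shift, unconditioned shift, vowel merger, intervocalic voicing)
The other candidates each miss or misapply at least one Mikulish change.

gidevoy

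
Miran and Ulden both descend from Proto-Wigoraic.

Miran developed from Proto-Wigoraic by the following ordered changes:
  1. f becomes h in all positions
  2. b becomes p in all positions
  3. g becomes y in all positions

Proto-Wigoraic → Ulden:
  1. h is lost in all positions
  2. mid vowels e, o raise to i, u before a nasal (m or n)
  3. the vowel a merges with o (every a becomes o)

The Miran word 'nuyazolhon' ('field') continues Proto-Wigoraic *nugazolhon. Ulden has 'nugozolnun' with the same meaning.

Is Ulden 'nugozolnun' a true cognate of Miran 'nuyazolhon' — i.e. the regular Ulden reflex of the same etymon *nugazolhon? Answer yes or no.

Derive the expected Ulden reflex of *nugazolhon:
Ulden: *nugazolhon
  nugazolhon → nugazolon   [h-loss]
  nugazolon → nugazolun   [pre-nasal raising]
  nugazolun → nugozolun   [vowel merger]
  giving Ulden nugozolun.
The regular Ulden reflex would be 'nugozolun', but the attested form is 'nugozolnun'. The correspondence is irregular, so they are not cognates (the Ulden form has a different source).

no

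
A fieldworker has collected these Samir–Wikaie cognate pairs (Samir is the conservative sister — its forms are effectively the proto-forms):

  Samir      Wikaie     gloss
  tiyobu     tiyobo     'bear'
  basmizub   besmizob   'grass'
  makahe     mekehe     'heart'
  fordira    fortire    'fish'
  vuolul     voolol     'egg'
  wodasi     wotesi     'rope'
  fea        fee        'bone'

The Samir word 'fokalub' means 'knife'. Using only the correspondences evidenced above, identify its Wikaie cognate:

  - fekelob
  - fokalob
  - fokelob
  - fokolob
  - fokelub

basmizub ~ besmizob, makahe ~ mekehe — Samir a corresponds to Wikaie e after a consonant, before a consonant other than r, m, n, p, b, f, v.
basmizub ~ besmizob — Samir u corresponds to Wikaie o after a consonant, before a labial obstruent.
Applying these to Samir 'fokalub':
  fokalub → fokelub   (a→e after a consonant, before a consonant other than r, m, n, p, b, f, v)
  fokelub → fokelob   (u→o after a consonant, before a labial obstruent)
So the Wikaie cognate is 'fokelob'.

fokelob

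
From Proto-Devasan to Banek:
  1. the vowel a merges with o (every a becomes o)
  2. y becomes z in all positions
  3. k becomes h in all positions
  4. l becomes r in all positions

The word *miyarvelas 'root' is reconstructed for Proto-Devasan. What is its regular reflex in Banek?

Banek: *miyarvelas
  miyarvelas → miyorvelos   [vowel merger]
  miyorvelos → mizorvelos   [unconditioned shift]
  mizorvelos (rule 3 does not apply)
  mizorvelos → mizorveros   [unconditioned shift]
  giving Banek mizorveros.

mizorveros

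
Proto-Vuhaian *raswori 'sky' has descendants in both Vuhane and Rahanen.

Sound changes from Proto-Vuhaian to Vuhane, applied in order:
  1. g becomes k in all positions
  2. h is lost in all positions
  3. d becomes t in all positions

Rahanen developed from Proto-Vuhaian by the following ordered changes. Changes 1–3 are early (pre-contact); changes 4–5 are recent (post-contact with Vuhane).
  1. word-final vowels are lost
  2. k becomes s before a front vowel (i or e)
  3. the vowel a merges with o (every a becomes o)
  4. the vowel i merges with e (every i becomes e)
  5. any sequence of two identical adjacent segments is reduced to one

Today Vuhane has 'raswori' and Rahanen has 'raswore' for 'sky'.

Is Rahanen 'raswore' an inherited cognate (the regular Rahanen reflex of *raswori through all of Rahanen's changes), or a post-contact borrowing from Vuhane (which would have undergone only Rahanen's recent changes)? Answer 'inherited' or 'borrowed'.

If inherited, *raswori would pass through all of Rahanen's changes:
Rahanen: *raswori > raswor > roswor  (by apocope, vowel merger)
If borrowed from Vuhane 'raswori' after the early changes, it would undergo only the recent ones:
  rule 4 (vowel merger): raswori → raswore
  rule 5 (degemination): no change (raswore)
  ⇒ as a loan: raswore
Rahanen 'raswore' matches the loan outcome 'raswore', not the inherited 'roswor' — it skipped the early Rahanen changes, so it was borrowed from Vuhane.

borrowed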